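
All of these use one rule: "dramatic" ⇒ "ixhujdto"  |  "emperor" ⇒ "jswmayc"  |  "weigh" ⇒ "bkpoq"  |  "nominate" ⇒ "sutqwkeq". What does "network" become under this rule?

In dramatic: d→i is +5, r→x is +6, a→h is +7, m→u is +8 — the shift increases by 1 each position. Each letter shifts forward by (position + 5), i.e. 5, 6, 7, … — the shift grows by one for each successive letter.
On network: n+5=s, e+6=k, t+7=a, w+8=e, o+9=x, r+10=b, k+11=v.

skaexbv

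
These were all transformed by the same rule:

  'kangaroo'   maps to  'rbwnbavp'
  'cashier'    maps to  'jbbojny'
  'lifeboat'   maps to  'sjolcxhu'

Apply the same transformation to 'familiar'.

mbvpmrhs

Shifts by position in kangaroo: pos 0: k→r (+7), pos 1: a→b (+1), pos 2: n→w (+9), pos 3: g→n (+7), pos 4: a→b (+1), pos 5: r→a (+9) — repeating every 3. The shifts repeat in a cycle of length 3: positions 0,1,… shift by +7, +1, +9, then the pattern repeats.
On familiar: f+7=m, a+1=b, m+9=v, i+7=p, l+1=m, i+9=r, a+7=h, r+1=s.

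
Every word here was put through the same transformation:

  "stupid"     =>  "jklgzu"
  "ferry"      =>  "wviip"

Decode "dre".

Each letter is shifted forward by 17 in the alphabet (a Caesar shift of +17).
Decoding dre: d−17=m, r−17=a, e−17=n.

man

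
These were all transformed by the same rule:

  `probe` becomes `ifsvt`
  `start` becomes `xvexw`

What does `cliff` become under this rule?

The output letters match the input read backwards, each shifted +4: probe reversed is eborp. Two steps: reverse the string, then apply a Caesar shift of +4.
On cliff: reverse → ffilc; then shift: f+4=j, f+4=j, i+4=m, l+4=p, c+4=g.

jjmpg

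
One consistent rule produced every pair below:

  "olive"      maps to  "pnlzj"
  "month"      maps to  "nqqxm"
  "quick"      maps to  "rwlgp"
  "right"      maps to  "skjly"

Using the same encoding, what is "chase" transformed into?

In olive: o→p is +1, l→n is +2, i→l is +3, v→z is +4 — the shift increases by 1 each position. Each letter shifts forward by (position + 1), i.e. 1, 2, 3, … — the shift grows by one for each successive letter.
For chase: c+1=d, h+2=j, a+3=d, s+4=w, e+5=j.

djdwj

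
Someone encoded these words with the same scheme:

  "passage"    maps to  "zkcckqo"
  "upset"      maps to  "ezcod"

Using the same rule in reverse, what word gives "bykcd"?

roast

Compare letters: p→z is +10, a→k is +10, s→c is +10 — a constant shift. Each letter is shifted forward by 10 in the alphabet (a Caesar shift of +10).
Reversing it on bykcd: b−10=r, y−10=o, k−10=a, c−10=s, d−10=t.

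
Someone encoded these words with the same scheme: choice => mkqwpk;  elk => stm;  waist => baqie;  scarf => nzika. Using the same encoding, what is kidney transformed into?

gmvlqs

The output letters match the input read backwards, each shifted +8: choice reversed is eciohc. The word is reversed, then every letter is shifted forward by 8.
Applying it to kidney: reverse → yendik; then shift: y+8=g, e+8=m, n+8=v, d+8=l, i+8=q, k+8=s.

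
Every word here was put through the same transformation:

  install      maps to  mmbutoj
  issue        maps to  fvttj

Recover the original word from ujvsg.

fruit

Two steps: reverse the string, then apply a Caesar shift of +1.
Reversing it on ujvsg: shift back: u−1=t, j−1=i, v−1=u, s−1=r, g−1=f → tiurf; then reverse → fruit.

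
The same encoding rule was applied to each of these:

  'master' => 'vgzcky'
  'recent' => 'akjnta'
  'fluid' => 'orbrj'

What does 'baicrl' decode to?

Shifts by position in master: pos 0: m→v (+9), pos 1: a→g (+6), pos 2: s→z (+7), pos 3: t→c (+9), pos 4: e→k (+6), pos 5: r→y (+7) — repeating every 3. The shifts repeat in a cycle of length 3: positions 0,1,… shift by +9, +6, +7, then the pattern repeats.
Decoding baicrl: b−9=s, a−6=u, i−7=b, c−9=t, r−6=l, l−7=e.

subtle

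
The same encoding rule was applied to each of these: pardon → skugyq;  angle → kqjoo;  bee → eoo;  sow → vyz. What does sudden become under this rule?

Two shifts are in play — +10 for a/e/i/o/u, +3 for every other letter.
For sudden: s(cons)+3=v, u(vowel)+10=e, d(cons)+3=g, d(cons)+3=g, e(vowel)+10=o, n(cons)+3=q.

veggoq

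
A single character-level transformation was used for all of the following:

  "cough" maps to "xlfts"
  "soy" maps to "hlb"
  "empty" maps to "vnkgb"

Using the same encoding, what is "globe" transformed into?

tolyv

Each pair mirrors across the alphabet (c↔x, o↔l, u↔f): positions sum to 25. Letters are reflected about the middle of the alphabet (position → 25−position): Atbash.
On globe: g↔t, l↔o, o↔l, b↔y, e↔v.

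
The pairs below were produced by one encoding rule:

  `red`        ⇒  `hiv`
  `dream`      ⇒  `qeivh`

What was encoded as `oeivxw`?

Read the word backwards and shift each letter +4.
Undoing it on oeivxw: shift back: o−4=k, e−4=a, i−4=e, v−4=r, x−4=t, w−4=s → kaerts; then reverse → streak.

streak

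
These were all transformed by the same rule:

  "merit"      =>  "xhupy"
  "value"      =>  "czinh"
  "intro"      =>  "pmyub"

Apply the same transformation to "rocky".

m(12)→x(23) and e(4)→h(7) fit y≡15x+25 (mod 26); the inverse of 15 mod 26 is 7. This is an affine cipher: with a=0,…,z=25, each position x becomes (15x+25) mod 26.
For rocky: r(17)→15·17+25≡20=u; o(14)→15·14+25≡1=b; c(2)→15·2+25≡3=d; k(10)→15·10+25≡19=t; y(24)→15·24+25≡21=v (all mod 26).

ubdtv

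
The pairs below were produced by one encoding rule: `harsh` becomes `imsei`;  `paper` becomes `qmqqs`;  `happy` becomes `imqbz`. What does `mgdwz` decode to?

lucky

Shifts by position in harsh: pos 0: h→i (+1), pos 1: a→m (+12), pos 2: r→s (+1), pos 3: s→e (+12) — repeating every 2. A repeating key of period 2 is used — shifts +1, +12 over and over.
Undoing it on mgdwz: m−1=l, g−12=u, d−1=c, w−12=k, z−1=y.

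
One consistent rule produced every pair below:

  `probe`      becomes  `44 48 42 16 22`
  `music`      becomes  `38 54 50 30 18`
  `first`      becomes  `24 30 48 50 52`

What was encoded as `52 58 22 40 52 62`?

Each letter becomes 2×(its alphabet position, a=1..z=26) + 12.
Reversing it on 52 58 22 40 52 62: 52→(52−12)÷2=20=t, 58→(58−12)÷2=23=w, 22→(22−12)÷2=5=e, 40→(40−12)÷2=14=n, 52→(52−12)÷2=20=t, 62→(62−12)÷2=25=y.

twenty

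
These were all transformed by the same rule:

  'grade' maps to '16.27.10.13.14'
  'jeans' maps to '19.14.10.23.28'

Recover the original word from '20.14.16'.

Letters become their 1-based position plus 9 (so a→10, b→11, …).
Decoding 20.14.16: 20→(20−9)÷1=11=k, 14→(14−9)÷1=5=e, 16→(16−9)÷1=7=g.

keg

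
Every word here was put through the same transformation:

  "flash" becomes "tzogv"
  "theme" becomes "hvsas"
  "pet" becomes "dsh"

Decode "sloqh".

Compare letters: f→t is +14, l→z is +14, a→o is +14 — a constant shift. Every letter moves 14 places later in the alphabet, wrapping around z→a.
Undoing it on sloqh: s−14=e, l−14=x, o−14=a, q−14=c, h−14=t.

exact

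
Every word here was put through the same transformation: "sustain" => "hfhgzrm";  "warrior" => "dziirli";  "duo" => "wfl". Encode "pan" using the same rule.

kzm

Letters are reflected about the middle of the alphabet (position → 25−position): Atbash.
On pan: p↔k, a↔z, n↔m.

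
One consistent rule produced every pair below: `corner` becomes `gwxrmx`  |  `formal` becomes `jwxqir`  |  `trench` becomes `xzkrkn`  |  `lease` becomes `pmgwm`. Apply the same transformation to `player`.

Shifts by position in corner: pos 0: c→g (+4), pos 1: o→w (+8), pos 2: r→x (+6), pos 3: n→r (+4), pos 4: e→m (+8), pos 5: r→x (+6) — repeating every 3. A repeating key of period 3 is used — shifts +4, +8, +6 over and over.
Applying it to player: p+4=t, l+8=t, a+6=g, y+4=c, e+8=m, r+6=x.

ttgcmx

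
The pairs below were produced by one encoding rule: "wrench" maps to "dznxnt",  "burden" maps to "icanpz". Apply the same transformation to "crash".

Letter i (0-indexed) is shifted by i+7, so successive shifts are 7, 8, 9, ….
For crash: c+7=j, r+8=z, a+9=j, s+10=c, h+11=s.

jzjcs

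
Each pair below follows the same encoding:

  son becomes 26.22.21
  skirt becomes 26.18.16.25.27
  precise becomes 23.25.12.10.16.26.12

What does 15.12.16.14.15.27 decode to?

height

s is letter #19 and maps to 26: an offset of 7. Each letter is replaced by its alphabet position (a=1..z=26) + 7.
Reversing it on 15.12.16.14.15.27: 15→(15−7)÷1=8=h, 12→(12−7)÷1=5=e, 16→(16−7)÷1=9=i, 14→(14−7)÷1=7=g, 15→(15−7)÷1=8=h, 27→(27−7)÷1=20=t.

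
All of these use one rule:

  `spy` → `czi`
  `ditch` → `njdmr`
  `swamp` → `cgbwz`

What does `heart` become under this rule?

The shift depends on letter class: consonant s→c is +10, but vowel i→j is +1. Vowels shift forward by 1 and consonants shift forward by 10.
On heart: h(cons)+10=r, e(vowel)+1=f, a(vowel)+1=b, r(cons)+10=b, t(cons)+10=d.

rfbbd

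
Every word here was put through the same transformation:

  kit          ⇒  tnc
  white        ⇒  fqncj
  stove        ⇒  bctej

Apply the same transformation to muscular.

The shift depends on letter class: consonant k→t is +9, but vowel i→n is +5. Two shifts are in play — +5 for a/e/i/o/u, +9 for every other letter.
On muscular: m(cons)+9=v, u(vowel)+5=z, s(cons)+9=b, c(cons)+9=l, u(vowel)+5=z, l(cons)+9=u, a(vowel)+5=f, r(cons)+9=a.

vzblzufa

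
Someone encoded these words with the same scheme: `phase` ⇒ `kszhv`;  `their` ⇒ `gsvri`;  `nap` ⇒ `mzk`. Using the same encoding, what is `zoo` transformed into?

all

Each pair mirrors across the alphabet (p↔k, h↔s, a↔z): positions sum to 25. This is the alphabet-reversal cipher (Atbash): a becomes z, b becomes y, etc.
On zoo: z↔a, o↔l, o↔l.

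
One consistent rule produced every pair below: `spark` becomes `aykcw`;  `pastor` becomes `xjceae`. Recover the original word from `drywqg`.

Each letter shifts forward by (position + 8), i.e. 8, 9, 10, … — the shift grows by one for each successive letter.
Reversing it on drywqg: d−8=v, r−9=i, y−10=o, w−11=l, q−12=e, g−13=t.

violet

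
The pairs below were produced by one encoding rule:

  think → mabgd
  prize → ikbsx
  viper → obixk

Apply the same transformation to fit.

Compare letters: t→m is +19, h→a is +19, i→b is +19 — a constant shift. This is a Caesar cipher with shift 19.
On fit: f+19=y, i+19=b, t+19=m.

ybm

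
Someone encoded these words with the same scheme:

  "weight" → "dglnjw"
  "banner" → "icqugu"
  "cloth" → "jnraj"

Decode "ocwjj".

Shifts by position in weight: pos 0: w→d (+7), pos 1: e→g (+2), pos 2: i→l (+3), pos 3: g→n (+7), pos 4: h→j (+2), pos 5: t→w (+3) — repeating every 3. It's a Vigenère-style cipher with numeric key [7,2,3]: position i shifts by key[i mod 3].
Reversing it on ocwjj: o−7=h, c−2=a, w−3=t, j−7=c, j−2=h.

hatch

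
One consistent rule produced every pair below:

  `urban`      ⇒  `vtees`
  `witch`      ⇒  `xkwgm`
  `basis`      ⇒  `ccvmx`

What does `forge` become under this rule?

In urban: u→v is +1, r→t is +2, b→e is +3, a→e is +4 — the shift increases by 1 each position. Each letter shifts forward by (position + 1), i.e. 1, 2, 3, … — the shift grows by one for each successive letter.
For forge: f+1=g, o+2=q, r+3=u, g+4=k, e+5=j.

gqukj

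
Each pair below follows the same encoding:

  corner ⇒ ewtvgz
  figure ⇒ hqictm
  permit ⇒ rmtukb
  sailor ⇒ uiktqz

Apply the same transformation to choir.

It's a Vigenère-style cipher with numeric key [2,8]: position i shifts by key[i mod 2].
On choir: c+2=e, h+8=p, o+2=q, i+8=q, r+2=t.

epqqt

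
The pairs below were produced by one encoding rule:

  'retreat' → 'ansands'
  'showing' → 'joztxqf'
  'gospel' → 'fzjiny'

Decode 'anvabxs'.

recruit

r(17)→a(0) and e(4)→n(13) fit y≡9x+3 (mod 26); the inverse of 9 mod 26 is 3. Treating letters as 0–25, the rule is x ↦ 9x + 3 (mod 26).
Decoding anvabxs: a(0)→3·(0−3)≡17=r; n(13)→3·(13−3)≡4=e; v(21)→3·(21−3)≡2=c; a(0)→3·(0−3)≡17=r; b(1)→3·(1−3)≡20=u; x(23)→3·(23−3)≡8=i; s(18)→3·(18−3)≡19=t (all mod 26).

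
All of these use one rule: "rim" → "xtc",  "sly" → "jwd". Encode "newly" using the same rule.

The output letters match the input read backwards, each shifted +11: rim reversed is mir. Two steps: reverse the string, then apply a Caesar shift of +11.
Applying it to newly: reverse → ylwen; then shift: y+11=j, l+11=w, w+11=h, e+11=p, n+11=y.

jwhpy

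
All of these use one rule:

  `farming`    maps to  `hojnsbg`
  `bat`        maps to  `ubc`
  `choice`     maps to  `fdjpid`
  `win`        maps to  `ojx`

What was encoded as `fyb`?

axe

Read the word backwards and shift each letter +1.
Undoing it on fyb: shift back: f−1=e, y−1=x, b−1=a → exa; then reverse → axe.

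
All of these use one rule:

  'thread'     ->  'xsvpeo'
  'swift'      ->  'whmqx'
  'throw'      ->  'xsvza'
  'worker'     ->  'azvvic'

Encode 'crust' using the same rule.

It's a Vigenère-style cipher with numeric key [4,11]: position i shifts by key[i mod 2].
For crust: c+4=g, r+11=c, u+4=y, s+11=d, t+4=x.

gcydx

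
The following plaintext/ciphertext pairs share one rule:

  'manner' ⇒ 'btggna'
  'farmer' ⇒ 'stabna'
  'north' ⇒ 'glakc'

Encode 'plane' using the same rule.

m(12)→b(1) and a(0)→t(19) fit y≡5x+19 (mod 26); the inverse of 5 mod 26 is 21. Each letter's alphabet position (a=0..z=25) is mapped through 5·x+19 mod 26 — an affine cipher.
For plane: p(15)→5·15+19≡16=q; l(11)→5·11+19≡22=w; a(0)→5·0+19≡19=t; n(13)→5·13+19≡6=g; e(4)→5·4+19≡13=n (all mod 26).

qwtgn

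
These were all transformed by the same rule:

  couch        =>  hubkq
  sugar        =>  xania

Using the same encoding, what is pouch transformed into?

In couch: c→h is +5, o→u is +6, u→b is +7, c→k is +8 — the shift increases by 1 each position. The shift increases by 1 at each position, starting from +5: 5, 6, 7, ….
Applying it to pouch: p+5=u, o+6=u, u+7=b, c+8=k, h+9=q.

uubkq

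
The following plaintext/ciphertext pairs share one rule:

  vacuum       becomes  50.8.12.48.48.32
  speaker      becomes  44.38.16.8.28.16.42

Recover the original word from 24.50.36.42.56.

ivory

v(#22)→50 and a(#1)→8: differences scale by 2, so n = 2·pos + 6. With a=1..z=26, the number is 2·pos + 6.
Decoding 24.50.36.42.56: 24→(24−6)÷2=9=i, 50→(50−6)÷2=22=v, 36→(36−6)÷2=15=o, 42→(42−6)÷2=18=r, 56→(56−6)÷2=25=y.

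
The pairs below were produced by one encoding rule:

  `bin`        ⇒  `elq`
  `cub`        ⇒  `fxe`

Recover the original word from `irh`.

Compare letters: b→e is +3, i→l is +3, n→q is +3 — a constant shift. It's a constant shift of +3 (ROT3).
Undoing it on irh: i−3=f, r−3=o, h−3=e.

foe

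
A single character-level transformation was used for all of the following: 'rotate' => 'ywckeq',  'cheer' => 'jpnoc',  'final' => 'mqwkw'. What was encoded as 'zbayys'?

In rotate: r→y is +7, o→w is +8, t→c is +9, a→k is +10 — the shift increases by 1 each position. Each letter shifts forward by (position + 7), i.e. 7, 8, 9, … — the shift grows by one for each successive letter.
Reversing it on zbayys: z−7=s, b−8=t, a−9=r, y−10=o, y−11=n, s−12=g.

strong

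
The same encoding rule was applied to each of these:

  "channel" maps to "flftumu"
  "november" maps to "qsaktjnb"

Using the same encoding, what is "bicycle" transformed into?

In channel: c→f is +3, h→l is +4, a→f is +5, n→t is +6 — the shift increases by 1 each position. The shift increases by 1 at each position, starting from +3: 3, 4, 5, ….
For bicycle: b+3=e, i+4=m, c+5=h, y+6=e, c+7=j, l+8=t, e+9=n.

emhejtn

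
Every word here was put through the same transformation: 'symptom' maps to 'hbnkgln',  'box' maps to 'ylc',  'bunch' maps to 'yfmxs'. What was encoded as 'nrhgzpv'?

Each pair mirrors across the alphabet (s↔h, y↔b, m↔n): positions sum to 25. This is the alphabet-reversal cipher (Atbash): a becomes z, b becomes y, etc.
Reversing it on nrhgzpv: n↔m, r↔i, h↔s, g↔t, z↔a, p↔k, v↔e.

mistake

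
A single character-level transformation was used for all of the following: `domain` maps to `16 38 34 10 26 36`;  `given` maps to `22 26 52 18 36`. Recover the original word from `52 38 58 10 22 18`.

d(#4)→16 and o(#15)→38: differences scale by 2, so n = 2·pos + 8. The formula is n = 2×(alphabet index, a=1) + 8.
Reversing it on 52 38 58 10 22 18: 52→(52−8)÷2=22=v, 38→(38−8)÷2=15=o, 58→(58−8)÷2=25=y, 10→(10−8)÷2=1=a, 22→(22−8)÷2=7=g, 18→(18−8)÷2=5=e.

voyage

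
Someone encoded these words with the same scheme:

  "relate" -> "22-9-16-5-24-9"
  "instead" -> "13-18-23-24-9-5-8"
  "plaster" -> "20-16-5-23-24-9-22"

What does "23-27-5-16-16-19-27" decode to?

swallow

r is letter #18 and maps to 22: an offset of 4. The number is (letter's place in the alphabet, a=1) + 4.
Reversing it on 23-27-5-16-16-19-27: 23→(23−4)÷1=19=s, 27→(27−4)÷1=23=w, 5→(5−4)÷1=1=a, 16→(16−4)÷1=12=l, 16→(16−4)÷1=12=l, 19→(19−4)÷1=15=o, 27→(27−4)÷1=23=w.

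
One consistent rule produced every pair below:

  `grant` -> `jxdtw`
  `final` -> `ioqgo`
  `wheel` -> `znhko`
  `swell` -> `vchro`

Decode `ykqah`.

venue

The shifts repeat in a cycle of length 2: positions 0,1,… shift by +3, +6, then the pattern repeats.
Reversing it on ykqah: y−3=v, k−6=e, q−3=n, a−6=u, h−3=e.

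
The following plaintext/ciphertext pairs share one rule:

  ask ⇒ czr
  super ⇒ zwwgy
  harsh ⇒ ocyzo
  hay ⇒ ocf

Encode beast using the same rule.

igcza

The shift depends on letter class: consonant s→z is +7, but vowel a→c is +2. Vowels shift forward by 2 and consonants shift forward by 7.
For beast: b(cons)+7=i, e(vowel)+2=g, a(vowel)+2=c, s(cons)+7=z, t(cons)+7=a.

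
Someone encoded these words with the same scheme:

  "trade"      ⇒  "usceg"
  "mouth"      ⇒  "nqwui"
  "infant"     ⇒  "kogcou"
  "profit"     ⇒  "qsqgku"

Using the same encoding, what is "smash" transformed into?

The shift depends on letter class: consonant t→u is +1, but vowel a→c is +2. Vowels shift forward by 2 and consonants shift forward by 1.
Applying it to smash: s(cons)+1=t, m(cons)+1=n, a(vowel)+2=c, s(cons)+1=t, h(cons)+1=i.

tncti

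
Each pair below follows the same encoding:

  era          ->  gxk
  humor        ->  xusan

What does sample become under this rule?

The output letters match the input read backwards, each shifted +6: era reversed is are. Read the word backwards and shift each letter +6.
Applying it to sample: reverse → elpmas; then shift: e+6=k, l+6=r, p+6=v, m+6=s, a+6=g, s+6=y.

krvsgy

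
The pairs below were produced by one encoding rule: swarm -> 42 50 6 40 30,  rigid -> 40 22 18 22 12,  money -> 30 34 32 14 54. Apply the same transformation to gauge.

s(#19)→42 and w(#23)→50: differences scale by 2, so n = 2·pos + 4. Each letter becomes 2×(its alphabet position, a=1..z=26) + 4.
On gauge: g=7→18, a=1→6, u=21→46, g=7→18, e=5→14.

18 6 46 18 14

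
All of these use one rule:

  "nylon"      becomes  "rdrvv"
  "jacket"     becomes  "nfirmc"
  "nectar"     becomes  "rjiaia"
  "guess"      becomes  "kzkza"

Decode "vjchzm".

reward

In nylon: n→r is +4, y→d is +5, l→r is +6, o→v is +7 — the shift increases by 1 each position. Each letter shifts forward by (position + 4), i.e. 4, 5, 6, … — the shift grows by one for each successive letter.
Decoding vjchzm: v−4=r, j−5=e, c−6=w, h−7=a, z−8=r, m−9=d.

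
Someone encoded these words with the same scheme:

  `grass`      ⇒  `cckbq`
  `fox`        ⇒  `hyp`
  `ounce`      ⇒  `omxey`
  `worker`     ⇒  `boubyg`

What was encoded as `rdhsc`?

sixth

The output letters match the input read backwards, each shifted +10: grass reversed is ssarg. The word is reversed, then every letter is shifted forward by 10.
Reversing it on rdhsc: shift back: r−10=h, d−10=t, h−10=x, s−10=i, c−10=s → htxis; then reverse → sixth.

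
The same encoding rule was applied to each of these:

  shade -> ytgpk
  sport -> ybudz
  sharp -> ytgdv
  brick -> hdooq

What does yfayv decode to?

stump

Shifts by position in shade: pos 0: s→y (+6), pos 1: h→t (+12), pos 2: a→g (+6), pos 3: d→p (+12) — repeating every 2. The shifts repeat in a cycle of length 2: positions 0,1,… shift by +6, +12, then the pattern repeats.
Reversing it on yfayv: y−6=s, f−12=t, a−6=u, y−12=m, v−6=p.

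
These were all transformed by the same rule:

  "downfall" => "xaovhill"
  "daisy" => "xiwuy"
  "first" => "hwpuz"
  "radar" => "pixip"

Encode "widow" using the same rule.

owxao

d(3)→x(23) and o(14)→a(0) fit y≡5x+8 (mod 26); the inverse of 5 mod 26 is 21. Each letter's alphabet position (a=0..z=25) is mapped through 5·x+8 mod 26 — an affine cipher.
For widow: w(22)→5·22+8≡14=o; i(8)→5·8+8≡22=w; d(3)→5·3+8≡23=x; o(14)→5·14+8≡0=a; w(22)→5·22+8≡14=o (all mod 26).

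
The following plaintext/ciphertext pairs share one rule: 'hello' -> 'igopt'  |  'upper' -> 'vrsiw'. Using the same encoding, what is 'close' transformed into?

dnrwj

In hello: h→i is +1, e→g is +2, l→o is +3, l→p is +4 — the shift increases by 1 each position. Each letter shifts forward by (position + 1), i.e. 1, 2, 3, … — the shift grows by one for each successive letter.
For close: c+1=d, l+2=n, o+3=r, s+4=w, e+5=j.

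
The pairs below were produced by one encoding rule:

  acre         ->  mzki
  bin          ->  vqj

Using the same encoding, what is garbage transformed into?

moijzio

The output letters match the input read backwards, each shifted +8: acre reversed is erca. Read the word backwards and shift each letter +8.
On garbage: reverse → egabrag; then shift: e+8=m, g+8=o, a+8=i, b+8=j, r+8=z, a+8=i, g+8=o.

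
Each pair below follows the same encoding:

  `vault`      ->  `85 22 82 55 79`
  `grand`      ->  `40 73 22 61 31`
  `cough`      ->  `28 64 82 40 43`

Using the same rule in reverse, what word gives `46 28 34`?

ice

v(#22)→85 and a(#1)→22: differences scale by 3, so n = 3·pos + 19. Each letter becomes 3×(its alphabet position, a=1..z=26) + 19.
Undoing it on 46 28 34: 46→(46−19)÷3=9=i, 28→(28−19)÷3=3=c, 34→(34−19)÷3=5=e.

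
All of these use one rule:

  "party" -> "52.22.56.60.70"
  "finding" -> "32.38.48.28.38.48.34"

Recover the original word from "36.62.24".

hub

p(#16)→52 and a(#1)→22: differences scale by 2, so n = 2·pos + 20. With a=1..z=26, the number is 2·pos + 20.
Reversing it on 36.62.24: 36→(36−20)÷2=8=h, 62→(62−20)÷2=21=u, 24→(24−20)÷2=2=b.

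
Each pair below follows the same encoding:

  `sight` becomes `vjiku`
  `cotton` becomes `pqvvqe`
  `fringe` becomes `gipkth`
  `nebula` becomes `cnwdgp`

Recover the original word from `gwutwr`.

pursue

The output letters match the input read backwards, each shifted +2: sight reversed is thgis. Read the word backwards and shift each letter +2.
Reversing it on gwutwr: shift back: g−2=e, w−2=u, u−2=s, t−2=r, w−2=u, r−2=p → eusrup; then reverse → pursue.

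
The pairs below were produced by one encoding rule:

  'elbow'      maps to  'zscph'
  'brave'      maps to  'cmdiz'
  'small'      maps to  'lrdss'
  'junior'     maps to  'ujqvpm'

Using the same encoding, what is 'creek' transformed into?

bmzzt

e(4)→z(25) and l(11)→s(18) fit y≡25x+3 (mod 26); the inverse of 25 mod 26 is 25. This is an affine cipher: with a=0,…,z=25, each position x becomes (25x+3) mod 26.
For creek: c(2)→25·2+3≡1=b; r(17)→25·17+3≡12=m; e(4)→25·4+3≡25=z; e(4)→25·4+3≡25=z; k(10)→25·10+3≡19=t (all mod 26).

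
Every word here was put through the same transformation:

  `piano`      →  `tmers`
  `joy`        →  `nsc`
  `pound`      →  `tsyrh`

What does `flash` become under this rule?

Compare letters: p→t is +4, i→m is +4, a→e is +4 — a constant shift. Every letter moves 4 places later in the alphabet, wrapping around z→a.
For flash: f+4=j, l+4=p, a+4=e, s+4=w, h+4=l.

jpewl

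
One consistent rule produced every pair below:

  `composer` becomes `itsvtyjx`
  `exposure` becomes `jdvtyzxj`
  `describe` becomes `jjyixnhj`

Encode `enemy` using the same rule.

The shift depends on letter class: consonant c→i is +6, but vowel o→t is +5. Vowels shift forward by 5 and consonants shift forward by 6.
Applying it to enemy: e(vowel)+5=j, n(cons)+6=t, e(vowel)+5=j, m(cons)+6=s, y(cons)+6=e.

jtjse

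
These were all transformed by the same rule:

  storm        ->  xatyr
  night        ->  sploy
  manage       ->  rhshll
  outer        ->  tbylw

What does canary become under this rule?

Shifts by position in storm: pos 0: s→x (+5), pos 1: t→a (+7), pos 2: o→t (+5), pos 3: r→y (+7) — repeating every 2. The shifts repeat in a cycle of length 2: positions 0,1,… shift by +5, +7, then the pattern repeats.
On canary: c+5=h, a+7=h, n+5=s, a+7=h, r+5=w, y+7=f.

hhshwf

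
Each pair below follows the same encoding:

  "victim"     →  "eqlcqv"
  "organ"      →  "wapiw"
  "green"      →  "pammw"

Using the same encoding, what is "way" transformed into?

The shift depends on letter class: consonant v→e is +9, but vowel i→q is +8. Two shifts are in play — +8 for a/e/i/o/u, +9 for every other letter.
On way: w(cons)+9=f, a(vowel)+8=i, y(cons)+9=h.

fih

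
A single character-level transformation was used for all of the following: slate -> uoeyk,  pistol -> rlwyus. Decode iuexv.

In slate: s→u is +2, l→o is +3, a→e is +4, t→y is +5 — the shift increases by 1 each position. Letter i (0-indexed) is shifted by i+2, so successive shifts are 2, 3, 4, ….
Undoing it on iuexv: i−2=g, u−3=r, e−4=a, x−5=s, v−6=p.

grasp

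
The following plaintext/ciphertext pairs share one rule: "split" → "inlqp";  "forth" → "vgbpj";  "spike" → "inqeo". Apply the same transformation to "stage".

ipmco

Treating letters as 0–25, the rule is x ↦ 7x + 12 (mod 26).
On stage: s(18)→7·18+12≡8=i; t(19)→7·19+12≡15=p; a(0)→7·0+12≡12=m; g(6)→7·6+12≡2=c; e(4)→7·4+12≡14=o (all mod 26).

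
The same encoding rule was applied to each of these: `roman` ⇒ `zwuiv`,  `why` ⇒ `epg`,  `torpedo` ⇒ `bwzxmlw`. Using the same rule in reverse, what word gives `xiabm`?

paste

This is a Caesar cipher with shift 8.
Decoding xiabm: x−8=p, i−8=a, a−8=s, b−8=t, m−8=e.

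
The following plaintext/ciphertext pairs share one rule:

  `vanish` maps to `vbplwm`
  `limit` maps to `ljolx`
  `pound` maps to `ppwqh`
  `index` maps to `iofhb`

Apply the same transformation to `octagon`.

odvdktt

The shift increases by 1 at each position, starting from +0: 0, 1, 2, ….
For octagon: o+0=o, c+1=d, t+2=v, a+3=d, g+4=k, o+5=t, n+6=t.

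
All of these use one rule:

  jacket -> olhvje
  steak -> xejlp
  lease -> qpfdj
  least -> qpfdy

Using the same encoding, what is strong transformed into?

Shifts by position in jacket: pos 0: j→o (+5), pos 1: a→l (+11), pos 2: c→h (+5), pos 3: k→v (+11) — repeating every 2. It's a Vigenère-style cipher with numeric key [5,11]: position i shifts by key[i mod 2].
On strong: s+5=x, t+11=e, r+5=w, o+11=z, n+5=s, g+11=r.

xewzsr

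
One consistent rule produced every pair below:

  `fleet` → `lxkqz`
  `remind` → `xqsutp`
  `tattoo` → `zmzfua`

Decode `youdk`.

Shifts by position in fleet: pos 0: f→l (+6), pos 1: l→x (+12), pos 2: e→k (+6), pos 3: e→q (+12) — repeating every 2. The shifts repeat in a cycle of length 2: positions 0,1,… shift by +6, +12, then the pattern repeats.
Undoing it on youdk: y−6=s, o−12=c, u−6=o, d−12=r, k−6=e.

score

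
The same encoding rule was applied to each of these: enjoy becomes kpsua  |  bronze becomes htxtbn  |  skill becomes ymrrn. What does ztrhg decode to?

tribe

The shifts repeat in a cycle of length 3: positions 0,1,… shift by +6, +2, +9, then the pattern repeats.
Undoing it on ztrhg: z−6=t, t−2=r, r−9=i, h−6=b, g−2=e.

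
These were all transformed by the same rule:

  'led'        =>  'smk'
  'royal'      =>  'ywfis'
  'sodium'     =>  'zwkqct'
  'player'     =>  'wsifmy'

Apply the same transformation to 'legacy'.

smnijf

The shift depends on letter class: consonant l→s is +7, but vowel e→m is +8. Vowels shift forward by 8 and consonants shift forward by 7.
On legacy: l(cons)+7=s, e(vowel)+8=m, g(cons)+7=n, a(vowel)+8=i, c(cons)+7=j, y(cons)+7=f.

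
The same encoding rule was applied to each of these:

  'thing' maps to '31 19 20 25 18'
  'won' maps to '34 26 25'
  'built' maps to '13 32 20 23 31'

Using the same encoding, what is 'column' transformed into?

t is letter #20 and maps to 31: an offset of 11. Each letter is replaced by its alphabet position (a=1..z=26) + 11.
On column: c=3→14, o=15→26, l=12→23, u=21→32, m=13→24, n=14→25.

14 26 23 32 24 25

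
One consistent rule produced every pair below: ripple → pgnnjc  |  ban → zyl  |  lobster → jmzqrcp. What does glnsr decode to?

Compare letters: r→p is +24, i→g is +24, p→n is +24 — a constant shift. Each letter is shifted forward by 24 in the alphabet (a Caesar shift of +24).
Decoding glnsr: g−24=i, l−24=n, n−24=p, s−24=u, r−24=t.

input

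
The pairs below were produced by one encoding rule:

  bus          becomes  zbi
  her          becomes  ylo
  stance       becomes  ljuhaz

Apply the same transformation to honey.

Read the word backwards and shift each letter +7.
On honey: reverse → yenoh; then shift: y+7=f, e+7=l, n+7=u, o+7=v, h+7=o.

fluvo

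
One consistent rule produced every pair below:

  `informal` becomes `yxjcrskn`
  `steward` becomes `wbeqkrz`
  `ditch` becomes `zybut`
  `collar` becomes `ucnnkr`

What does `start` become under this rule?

wbkrb

i(8)→y(24) and n(13)→x(23) fit y≡5x+10 (mod 26); the inverse of 5 mod 26 is 21. Treating letters as 0–25, the rule is x ↦ 5x + 10 (mod 26).
For start: s(18)→5·18+10≡22=w; t(19)→5·19+10≡1=b; a(0)→5·0+10≡10=k; r(17)→5·17+10≡17=r; t(19)→5·19+10≡1=b (all mod 26).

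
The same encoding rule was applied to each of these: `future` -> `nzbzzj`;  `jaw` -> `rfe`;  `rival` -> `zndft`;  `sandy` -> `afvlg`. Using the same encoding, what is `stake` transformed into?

The shift depends on letter class: consonant f→n is +8, but vowel u→z is +5. Two shifts are in play — +5 for a/e/i/o/u, +8 for every other letter.
For stake: s(cons)+8=a, t(cons)+8=b, a(vowel)+5=f, k(cons)+8=s, e(vowel)+5=j.

abfsj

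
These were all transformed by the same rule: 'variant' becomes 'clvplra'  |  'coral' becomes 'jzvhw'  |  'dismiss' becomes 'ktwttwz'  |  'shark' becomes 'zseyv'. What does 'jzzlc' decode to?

cover

Shifts by position in variant: pos 0: v→c (+7), pos 1: a→l (+11), pos 2: r→v (+4), pos 3: i→p (+7), pos 4: a→l (+11), pos 5: n→r (+4) — repeating every 3. The shifts repeat in a cycle of length 3: positions 0,1,… shift by +7, +11, +4, then the pattern repeats.
Reversing it on jzzlc: j−7=c, z−11=o, z−4=v, l−7=e, c−11=r.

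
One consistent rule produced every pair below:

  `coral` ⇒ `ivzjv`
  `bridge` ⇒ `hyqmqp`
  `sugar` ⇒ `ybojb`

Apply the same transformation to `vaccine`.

bhklsyq

The shift increases by 1 at each position, starting from +6: 6, 7, 8, ….
Applying it to vaccine: v+6=b, a+7=h, c+8=k, c+9=l, i+10=s, n+11=y, e+12=q.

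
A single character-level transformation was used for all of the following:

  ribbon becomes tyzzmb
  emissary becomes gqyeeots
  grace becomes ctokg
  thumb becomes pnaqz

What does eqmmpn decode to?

r(17)→t(19) and i(8)→y(24) fit y≡11x+14 (mod 26); the inverse of 11 mod 26 is 19. Each letter's alphabet position (a=0..z=25) is mapped through 11·x+14 mod 26 — an affine cipher.
Undoing it on eqmmpn: e(4)→19·(4−14)≡18=s; q(16)→19·(16−14)≡12=m; m(12)→19·(12−14)≡14=o; m(12)→19·(12−14)≡14=o; p(15)→19·(15−14)≡19=t; n(13)→19·(13−14)≡7=h (all mod 26).

smooth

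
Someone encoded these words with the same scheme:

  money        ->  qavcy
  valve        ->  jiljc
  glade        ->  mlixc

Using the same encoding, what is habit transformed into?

rinwz

m(12)→q(16) and o(14)→a(0) fit y≡5x+8 (mod 26); the inverse of 5 mod 26 is 21. Each letter's alphabet position (a=0..z=25) is mapped through 5·x+8 mod 26 — an affine cipher.
Applying it to habit: h(7)→5·7+8≡17=r; a(0)→5·0+8≡8=i; b(1)→5·1+8≡13=n; i(8)→5·8+8≡22=w; t(19)→5·19+8≡25=z (all mod 26).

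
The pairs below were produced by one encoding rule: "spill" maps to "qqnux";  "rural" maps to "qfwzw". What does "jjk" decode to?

The output letters match the input read backwards, each shifted +5: spill reversed is llips. Read the word backwards and shift each letter +5.
Decoding jjk: shift back: j−5=e, j−5=e, k−5=f → eef; then reverse → fee.

fee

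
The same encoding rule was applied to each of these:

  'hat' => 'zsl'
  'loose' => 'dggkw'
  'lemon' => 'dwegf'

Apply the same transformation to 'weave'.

Compare letters: h→z is +18, a→s is +18, t→l is +18 — a constant shift. Every letter moves 18 places later in the alphabet, wrapping around z→a.
For weave: w+18=o, e+18=w, a+18=s, v+18=n, e+18=w.

owsnw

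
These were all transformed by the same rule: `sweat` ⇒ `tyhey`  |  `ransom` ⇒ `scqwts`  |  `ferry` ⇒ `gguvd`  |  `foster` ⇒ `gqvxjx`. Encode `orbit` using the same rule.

ptemy

In sweat: s→t is +1, w→y is +2, e→h is +3, a→e is +4 — the shift increases by 1 each position. Letter i (0-indexed) is shifted by i+1, so successive shifts are 1, 2, 3, ….
On orbit: o+1=p, r+2=t, b+3=e, i+4=m, t+5=y.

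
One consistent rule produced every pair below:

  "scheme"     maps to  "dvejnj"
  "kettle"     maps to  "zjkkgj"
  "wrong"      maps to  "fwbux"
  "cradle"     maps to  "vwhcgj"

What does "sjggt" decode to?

jelly

Treating letters as 0–25, the rule is x ↦ 7x + 7 (mod 26).
Reversing it on sjggt: s(18)→15·(18−7)≡9=j; j(9)→15·(9−7)≡4=e; g(6)→15·(6−7)≡11=l; g(6)→15·(6−7)≡11=l; t(19)→15·(19−7)≡24=y (all mod 26).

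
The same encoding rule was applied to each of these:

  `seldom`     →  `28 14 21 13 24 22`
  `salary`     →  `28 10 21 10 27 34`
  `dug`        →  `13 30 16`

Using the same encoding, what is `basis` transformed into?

Letters become their 1-based position plus 9 (so a→10, b→11, …).
For basis: b=2→11, a=1→10, s=19→28, i=9→18, s=19→28.

11 10 28 18 28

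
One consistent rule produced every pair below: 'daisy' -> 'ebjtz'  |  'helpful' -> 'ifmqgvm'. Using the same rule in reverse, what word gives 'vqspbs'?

Every letter moves 1 place later in the alphabet, wrapping around z→a.
Reversing it on vqspbs: v−1=u, q−1=p, s−1=r, p−1=o, b−1=a, s−1=r.

uproar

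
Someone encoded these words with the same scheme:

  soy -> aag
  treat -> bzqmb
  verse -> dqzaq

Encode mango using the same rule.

The shift depends on letter class: consonant s→a is +8, but vowel o→a is +12. Two shifts are in play — +12 for a/e/i/o/u, +8 for every other letter.
For mango: m(cons)+8=u, a(vowel)+12=m, n(cons)+8=v, g(cons)+8=o, o(vowel)+12=a.

umvoa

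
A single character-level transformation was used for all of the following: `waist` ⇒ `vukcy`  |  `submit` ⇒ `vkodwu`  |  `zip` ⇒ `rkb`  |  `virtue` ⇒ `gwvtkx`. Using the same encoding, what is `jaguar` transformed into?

tcwicl

The output letters match the input read backwards, each shifted +2: waist reversed is tsiaw. Read the word backwards and shift each letter +2.
For jaguar: reverse → raugaj; then shift: r+2=t, a+2=c, u+2=w, g+2=i, a+2=c, j+2=l.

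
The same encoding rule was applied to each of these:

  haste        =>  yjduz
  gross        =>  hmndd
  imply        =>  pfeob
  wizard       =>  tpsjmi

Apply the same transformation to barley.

h(7)→y(24) and a(0)→j(9) fit y≡17x+9 (mod 26); the inverse of 17 mod 26 is 23. This is an affine cipher: with a=0,…,z=25, each position x becomes (17x+9) mod 26.
For barley: b(1)→17·1+9≡0=a; a(0)→17·0+9≡9=j; r(17)→17·17+9≡12=m; l(11)→17·11+9≡14=o; e(4)→17·4+9≡25=z; y(24)→17·24+9≡1=b (all mod 26).

ajmozb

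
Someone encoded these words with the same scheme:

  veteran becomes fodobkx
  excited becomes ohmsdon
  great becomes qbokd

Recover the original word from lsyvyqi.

biology

Every letter moves 10 places later in the alphabet, wrapping around z→a.
Decoding lsyvyqi: l−10=b, s−10=i, y−10=o, v−10=l, y−10=o, q−10=g, i−10=y.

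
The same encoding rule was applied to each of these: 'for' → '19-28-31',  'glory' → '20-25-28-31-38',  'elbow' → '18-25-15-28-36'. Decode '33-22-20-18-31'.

tiger

The number is (letter's place in the alphabet, a=1) + 13.
Decoding 33-22-20-18-31: 33→(33−13)÷1=20=t, 22→(22−13)÷1=9=i, 20→(20−13)÷1=7=g, 18→(18−13)÷1=5=e, 31→(31−13)÷1=18=r.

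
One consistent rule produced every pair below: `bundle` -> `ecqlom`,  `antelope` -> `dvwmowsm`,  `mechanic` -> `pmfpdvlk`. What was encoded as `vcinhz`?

Shifts by position in bundle: pos 0: b→e (+3), pos 1: u→c (+8), pos 2: n→q (+3), pos 3: d→l (+8) — repeating every 2. A repeating key of period 2 is used — shifts +3, +8 over and over.
Reversing it on vcinhz: v−3=s, c−8=u, i−3=f, n−8=f, h−3=e, z−8=r.

suffer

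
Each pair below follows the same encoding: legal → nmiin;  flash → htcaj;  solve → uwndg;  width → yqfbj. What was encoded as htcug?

Shifts by position in legal: pos 0: l→n (+2), pos 1: e→m (+8), pos 2: g→i (+2), pos 3: a→i (+8) — repeating every 2. A repeating key of period 2 is used — shifts +2, +8 over and over.
Undoing it on htcug: h−2=f, t−8=l, c−2=a, u−8=m, g−2=e.

flame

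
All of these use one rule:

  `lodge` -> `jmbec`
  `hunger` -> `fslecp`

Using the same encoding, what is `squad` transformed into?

qosyb

Compare letters: l→j is +24, o→m is +24, d→b is +24 — a constant shift. Every letter moves 24 places later in the alphabet, wrapping around z→a.
On squad: s+24=q, q+24=o, u+24=s, a+24=y, d+24=b.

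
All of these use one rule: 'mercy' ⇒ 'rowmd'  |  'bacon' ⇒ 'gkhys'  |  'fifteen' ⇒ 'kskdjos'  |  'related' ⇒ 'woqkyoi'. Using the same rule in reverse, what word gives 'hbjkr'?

Shifts by position in mercy: pos 0: m→r (+5), pos 1: e→o (+10), pos 2: r→w (+5), pos 3: c→m (+10) — repeating every 2. It's a Vigenère-style cipher with numeric key [5,10]: position i shifts by key[i mod 2].
Undoing it on hbjkr: h−5=c, b−10=r, j−5=e, k−10=a, r−5=m.

cream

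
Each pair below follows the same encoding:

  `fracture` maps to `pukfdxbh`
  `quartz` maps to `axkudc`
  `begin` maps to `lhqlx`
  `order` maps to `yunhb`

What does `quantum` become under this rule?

It's a Vigenère-style cipher with numeric key [10,3]: position i shifts by key[i mod 2].
For quantum: q+10=a, u+3=x, a+10=k, n+3=q, t+10=d, u+3=x, m+10=w.

axkqdxw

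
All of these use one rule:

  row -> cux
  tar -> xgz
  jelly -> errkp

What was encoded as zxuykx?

resort

The output letters match the input read backwards, each shifted +6: row reversed is wor. Read the word backwards and shift each letter +6.
Decoding zxuykx: shift back: z−6=t, x−6=r, u−6=o, y−6=s, k−6=e, x−6=r → troser; then reverse → resort.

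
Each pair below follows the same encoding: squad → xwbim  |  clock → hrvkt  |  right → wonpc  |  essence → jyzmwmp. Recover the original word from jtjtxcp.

Each letter shifts forward by (position + 5), i.e. 5, 6, 7, … — the shift grows by one for each successive letter.
Undoing it on jtjtxcp: j−5=e, t−6=n, j−7=c, t−8=l, x−9=o, c−10=s, p−11=e.

enclose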